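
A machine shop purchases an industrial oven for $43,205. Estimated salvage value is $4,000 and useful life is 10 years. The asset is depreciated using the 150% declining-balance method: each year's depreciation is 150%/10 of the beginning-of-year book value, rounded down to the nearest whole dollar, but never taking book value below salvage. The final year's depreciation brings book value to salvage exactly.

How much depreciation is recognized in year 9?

$1,766

Depreciable base = $43,205 − $4,000 = $39,205.
Year 1: ⌊$43,205 × 150%/10⌋ = $6,480. Book value $36,725.
Year 2: ⌊$36,725 × 150%/10⌋ = $5,508. Book value $31,217.
Year 3: ⌊$31,217 × 150%/10⌋ = $4,682. Book value $26,535.
Year 4: ⌊$26,535 × 150%/10⌋ = $3,980. Book value $22,555.
Year 5: ⌊$22,555 × 150%/10⌋ = $3,383. Book value $19,172.
Year 6: ⌊$19,172 × 150%/10⌋ = $2,875. Book value $16,297.
Year 7: ⌊$16,297 × 150%/10⌋ = $2,444. Book value $13,853.
Year 8: ⌊$13,853 × 150%/10⌋ = $2,077. Book value $11,776.
Year 9: ⌊$11,776 × 150%/10⌋ = $1,766. Book value $10,010.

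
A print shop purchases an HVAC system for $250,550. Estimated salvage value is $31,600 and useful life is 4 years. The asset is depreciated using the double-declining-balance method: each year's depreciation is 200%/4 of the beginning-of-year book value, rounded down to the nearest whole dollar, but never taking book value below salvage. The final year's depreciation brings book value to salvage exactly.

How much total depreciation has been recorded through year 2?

Depreciable base = $250,550 − $31,600 = $218,950.
Year 1: ⌊$250,550 × 200%/4⌋ = $125,275. Book value $125,275.
Year 2: ⌊$125,275 × 200%/4⌋ = $62,637. Book value $62,638.
Accumulated through year 2 = $250,550 − $62,638 = $187,912.

$187,912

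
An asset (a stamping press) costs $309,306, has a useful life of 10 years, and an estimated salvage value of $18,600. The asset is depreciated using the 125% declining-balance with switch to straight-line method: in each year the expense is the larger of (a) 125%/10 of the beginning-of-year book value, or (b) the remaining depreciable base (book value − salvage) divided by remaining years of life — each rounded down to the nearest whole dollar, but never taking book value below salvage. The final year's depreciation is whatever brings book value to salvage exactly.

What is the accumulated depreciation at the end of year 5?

Depreciable base = $309,306 − $18,600 = $290,706.
Year 1: DB = ⌊$309,306 × 125%/10⌋ = $38,663; SL = ⌊$290,706/10⌋ = $29,070 → take DB $38,663. Book value $270,643.
Year 2: DB = ⌊$270,643 × 125%/10⌋ = $33,830; SL = ⌊$252,043/9⌋ = $28,004 → take DB $33,830. Book value $236,813.
Year 3: DB = ⌊$236,813 × 125%/10⌋ = $29,601; SL = ⌊$218,213/8⌋ = $27,276 → take DB $29,601. Book value $207,212.
Year 4: DB = ⌊$207,212 × 125%/10⌋ = $25,901; SL = ⌊$188,612/7⌋ = $26,944 → take SL $26,944. Book value $180,268.
Year 5: DB = ⌊$180,268 × 125%/10⌋ = $22,533; SL = ⌊$161,668/6⌋ = $26,944 → take SL $26,944. Book value $153,324.
Accumulated through year 5 = $309,306 − $153,324 = $155,982.

$155,982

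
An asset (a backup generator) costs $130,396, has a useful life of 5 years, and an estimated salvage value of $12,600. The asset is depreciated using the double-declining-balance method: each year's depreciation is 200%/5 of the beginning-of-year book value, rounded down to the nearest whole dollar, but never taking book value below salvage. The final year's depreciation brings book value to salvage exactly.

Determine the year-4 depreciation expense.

$11,266

Depreciable base = $130,396 − $12,600 = $117,796.
Year 1: ⌊$130,396 × 200%/5⌋ = $52,158. Book value $78,238.
Year 2: ⌊$78,238 × 200%/5⌋ = $31,295. Book value $46,943.
Year 3: ⌊$46,943 × 200%/5⌋ = $18,777. Book value $28,166.
Year 4: ⌊$28,166 × 200%/5⌋ = $11,266. Book value $16,900.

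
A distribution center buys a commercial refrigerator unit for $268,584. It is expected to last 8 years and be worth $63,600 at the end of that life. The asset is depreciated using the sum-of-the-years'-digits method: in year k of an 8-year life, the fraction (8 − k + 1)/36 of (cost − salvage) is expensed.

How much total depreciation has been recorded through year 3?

$119,574

Depreciable base = $268,584 − $63,600 = $204,984.
Sum of the years' digits = 8+7+6+5+4+3+2+1 = 36.
Year 1: $204,984 × 8/36 = $45,552. Book value $223,032.
Year 2: $204,984 × 7/36 = $39,858. Book value $183,174.
Year 3: $204,984 × 6/36 = $34,164. Book value $149,010.
Accumulated through year 3 = $268,584 − $149,010 = $119,574.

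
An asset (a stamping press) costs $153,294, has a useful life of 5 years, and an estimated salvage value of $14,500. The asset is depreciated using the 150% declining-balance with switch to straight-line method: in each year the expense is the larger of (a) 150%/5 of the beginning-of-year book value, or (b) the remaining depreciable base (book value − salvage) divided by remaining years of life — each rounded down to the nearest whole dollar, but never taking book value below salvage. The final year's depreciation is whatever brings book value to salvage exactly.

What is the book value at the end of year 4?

Depreciable base = $153,294 − $14,500 = $138,794.
Year 1: DB = ⌊$153,294 × 150%/5⌋ = $45,988; SL = ⌊$138,794/5⌋ = $27,758 → take DB $45,988. Book value $107,306.
Year 2: DB = ⌊$107,306 × 150%/5⌋ = $32,191; SL = ⌊$92,806/4⌋ = $23,201 → take DB $32,191. Book value $75,115.
Year 3: DB = ⌊$75,115 × 150%/5⌋ = $22,534; SL = ⌊$60,615/3⌋ = $20,205 → take DB $22,534. Book value $52,581.
Year 4: DB = ⌊$52,581 × 150%/5⌋ = $15,774; SL = ⌊$38,081/2⌋ = $19,040 → take SL $19,040. Book value $33,541.

$33,541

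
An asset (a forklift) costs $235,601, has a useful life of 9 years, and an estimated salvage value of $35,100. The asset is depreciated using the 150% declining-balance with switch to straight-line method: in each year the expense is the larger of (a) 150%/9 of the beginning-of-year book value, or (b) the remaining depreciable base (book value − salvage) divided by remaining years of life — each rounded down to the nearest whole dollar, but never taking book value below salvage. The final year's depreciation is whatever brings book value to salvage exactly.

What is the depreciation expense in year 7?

$14,601

Depreciable base = $235,601 − $35,100 = $200,501.
Year 1: DB = ⌊$235,601 × 150%/9⌋ = $39,266; SL = ⌊$200,501/9⌋ = $22,277 → take DB $39,266. Book value $196,335.
Year 2: DB = ⌊$196,335 × 150%/9⌋ = $32,722; SL = ⌊$161,235/8⌋ = $20,154 → take DB $32,722. Book value $163,613.
Year 3: DB = ⌊$163,613 × 150%/9⌋ = $27,268; SL = ⌊$128,513/7⌋ = $18,359 → take DB $27,268. Book value $136,345.
Year 4: DB = ⌊$136,345 × 150%/9⌋ = $22,724; SL = ⌊$101,245/6⌋ = $16,874 → take DB $22,724. Book value $113,621.
Year 5: DB = ⌊$113,621 × 150%/9⌋ = $18,936; SL = ⌊$78,521/5⌋ = $15,704 → take DB $18,936. Book value $94,685.
Year 6: DB = ⌊$94,685 × 150%/9⌋ = $15,780; SL = ⌊$59,585/4⌋ = $14,896 → take DB $15,780. Book value $78,905.
Year 7: DB = ⌊$78,905 × 150%/9⌋ = $13,150; SL = ⌊$43,805/3⌋ = $14,601 → take SL $14,601. Book value $64,304.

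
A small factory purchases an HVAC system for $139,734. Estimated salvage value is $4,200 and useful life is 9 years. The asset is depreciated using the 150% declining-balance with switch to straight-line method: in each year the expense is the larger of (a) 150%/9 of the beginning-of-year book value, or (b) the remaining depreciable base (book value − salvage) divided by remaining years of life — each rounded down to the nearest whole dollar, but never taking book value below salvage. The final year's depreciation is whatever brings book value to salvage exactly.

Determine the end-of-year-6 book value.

Depreciable base = $139,734 − $4,200 = $135,534.
Year 1: DB = ⌊$139,734 × 150%/9⌋ = $23,289; SL = ⌊$135,534/9⌋ = $15,059 → take DB $23,289. Book value $116,445.
Year 2: DB = ⌊$116,445 × 150%/9⌋ = $19,407; SL = ⌊$112,245/8⌋ = $14,030 → take DB $19,407. Book value $97,038.
Year 3: DB = ⌊$97,038 × 150%/9⌋ = $16,173; SL = ⌊$92,838/7⌋ = $13,262 → take DB $16,173. Book value $80,865.
Year 4: DB = ⌊$80,865 × 150%/9⌋ = $13,477; SL = ⌊$76,665/6⌋ = $12,777 → take DB $13,477. Book value $67,388.
Year 5: DB = ⌊$67,388 × 150%/9⌋ = $11,231; SL = ⌊$63,188/5⌋ = $12,637 → take SL $12,637. Book value $54,751.
Year 6: DB = ⌊$54,751 × 150%/9⌋ = $9,125; SL = ⌊$50,551/4⌋ = $12,637 → take SL $12,637. Book value $42,114.

$42,114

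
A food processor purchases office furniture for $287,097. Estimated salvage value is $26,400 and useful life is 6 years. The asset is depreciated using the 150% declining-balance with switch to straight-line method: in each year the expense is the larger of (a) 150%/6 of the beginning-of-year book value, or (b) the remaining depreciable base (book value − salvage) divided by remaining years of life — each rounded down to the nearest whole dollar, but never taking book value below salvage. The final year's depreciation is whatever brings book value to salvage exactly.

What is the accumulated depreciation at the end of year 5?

Depreciable base = $287,097 − $26,400 = $260,697.
Year 1: DB = ⌊$287,097 × 150%/6⌋ = $71,774; SL = ⌊$260,697/6⌋ = $43,449 → take DB $71,774. Book value $215,323.
Year 2: DB = ⌊$215,323 × 150%/6⌋ = $53,830; SL = ⌊$188,923/5⌋ = $37,784 → take DB $53,830. Book value $161,493.
Year 3: DB = ⌊$161,493 × 150%/6⌋ = $40,373; SL = ⌊$135,093/4⌋ = $33,773 → take DB $40,373. Book value $121,120.
Year 4: DB = ⌊$121,120 × 150%/6⌋ = $30,280; SL = ⌊$94,720/3⌋ = $31,573 → take SL $31,573. Book value $89,547.
Year 5: DB = ⌊$89,547 × 150%/6⌋ = $22,386; SL = ⌊$63,147/2⌋ = $31,573 → take SL $31,573. Book value $57,974.
Accumulated through year 5 = $287,097 − $57,974 = $229,123.

$229,123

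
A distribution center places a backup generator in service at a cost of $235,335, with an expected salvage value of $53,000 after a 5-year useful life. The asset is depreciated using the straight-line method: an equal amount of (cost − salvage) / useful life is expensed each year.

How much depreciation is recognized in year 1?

$36,467

Depreciable base = $235,335 − $53,000 = $182,335.
Annual expense = $182,335 / 5 = $36,467.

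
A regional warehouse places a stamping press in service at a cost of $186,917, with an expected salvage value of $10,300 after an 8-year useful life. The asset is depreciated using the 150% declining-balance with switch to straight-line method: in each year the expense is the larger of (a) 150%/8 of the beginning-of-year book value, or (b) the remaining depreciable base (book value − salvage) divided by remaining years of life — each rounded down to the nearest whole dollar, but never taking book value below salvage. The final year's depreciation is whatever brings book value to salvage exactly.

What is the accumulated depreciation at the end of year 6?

Depreciable base = $186,917 − $10,300 = $176,617.
Year 1: DB = ⌊$186,917 × 150%/8⌋ = $35,046; SL = ⌊$176,617/8⌋ = $22,077 → take DB $35,046. Book value $151,871.
Year 2: DB = ⌊$151,871 × 150%/8⌋ = $28,475; SL = ⌊$141,571/7⌋ = $20,224 → take DB $28,475. Book value $123,396.
Year 3: DB = ⌊$123,396 × 150%/8⌋ = $23,136; SL = ⌊$113,096/6⌋ = $18,849 → take DB $23,136. Book value $100,260.
Year 4: DB = ⌊$100,260 × 150%/8⌋ = $18,798; SL = ⌊$89,960/5⌋ = $17,992 → take DB $18,798. Book value $81,462.
Year 5: DB = ⌊$81,462 × 150%/8⌋ = $15,274; SL = ⌊$71,162/4⌋ = $17,790 → take SL $17,790. Book value $63,672.
Year 6: DB = ⌊$63,672 × 150%/8⌋ = $11,938; SL = ⌊$53,372/3⌋ = $17,790 → take SL $17,790. Book value $45,882.
Accumulated through year 6 = $186,917 − $45,882 = $141,035.

$141,035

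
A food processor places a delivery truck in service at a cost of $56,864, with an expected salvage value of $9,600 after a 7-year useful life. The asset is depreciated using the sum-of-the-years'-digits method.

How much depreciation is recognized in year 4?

$6,752

Depreciable base = $56,864 − $9,600 = $47,264.
Sum of the years' digits = 7+6+5+4+3+2+1 = 28.
Year 1: $47,264 × 7/28 = $11,816. Book value $45,048.
Year 2: $47,264 × 6/28 = $10,128. Book value $34,920.
Year 3: $47,264 × 5/28 = $8,440. Book value $26,480.
Year 4: $47,264 × 4/28 = $6,752. Book value $19,728.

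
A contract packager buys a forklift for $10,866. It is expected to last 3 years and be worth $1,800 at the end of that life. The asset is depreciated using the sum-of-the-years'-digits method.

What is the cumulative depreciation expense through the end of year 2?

Depreciable base = $10,866 − $1,800 = $9,066.
Sum of the years' digits = 3+2+1 = 6.
Year 1: $9,066 × 3/6 = $4,533. Book value $6,333.
Year 2: $9,066 × 2/6 = $3,022. Book value $3,311.
Accumulated through year 2 = $10,866 − $3,311 = $7,555.

$7,555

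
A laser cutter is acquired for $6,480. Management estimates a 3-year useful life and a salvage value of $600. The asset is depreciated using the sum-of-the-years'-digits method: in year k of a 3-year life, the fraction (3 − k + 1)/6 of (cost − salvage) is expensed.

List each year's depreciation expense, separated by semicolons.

Depreciable base = $6,480 − $600 = $5,880.
Sum of the years' digits = 3+2+1 = 6.
Year 1: $5,880 × 3/6 = $2,940. Book value $3,540.
Year 2: $5,880 × 2/6 = $1,960. Book value $1,580.
Year 3: $5,880 × 1/6 = $980. Book value $600.

$2,940; $1,960; $980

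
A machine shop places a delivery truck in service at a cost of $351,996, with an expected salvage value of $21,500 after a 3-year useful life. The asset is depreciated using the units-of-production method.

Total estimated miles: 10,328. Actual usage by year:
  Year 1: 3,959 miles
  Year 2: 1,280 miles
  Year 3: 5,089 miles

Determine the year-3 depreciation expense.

$162,848

Depreciable base = $351,996 − $21,500 = $330,496.
Rate = $330,496 / 10,328 miles = $32 per mile.
Year 1: 3,959 × $32 = $126,688. Book value $225,308.
Year 2: 1,280 × $32 = $40,960. Book value $184,348.
Year 3: 5,089 × $32 = $162,848. Book value $21,500.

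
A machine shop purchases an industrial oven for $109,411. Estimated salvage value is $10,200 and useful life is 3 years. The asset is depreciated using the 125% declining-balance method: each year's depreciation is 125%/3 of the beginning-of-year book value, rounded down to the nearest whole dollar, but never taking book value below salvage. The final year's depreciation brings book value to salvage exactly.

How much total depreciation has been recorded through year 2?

Depreciable base = $109,411 − $10,200 = $99,211.
Year 1: ⌊$109,411 × 125%/3⌋ = $45,587. Book value $63,824.
Year 2: ⌊$63,824 × 125%/3⌋ = $26,593. Book value $37,231.
Accumulated through year 2 = $109,411 − $37,231 = $72,180.

$72,180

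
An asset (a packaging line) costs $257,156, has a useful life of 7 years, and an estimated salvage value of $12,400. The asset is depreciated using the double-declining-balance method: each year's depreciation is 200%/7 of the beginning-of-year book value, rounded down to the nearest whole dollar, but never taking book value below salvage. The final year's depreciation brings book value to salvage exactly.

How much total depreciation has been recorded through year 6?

$223,002

Depreciable base = $257,156 − $12,400 = $244,756.
Year 1: ⌊$257,156 × 200%/7⌋ = $73,473. Book value $183,683.
Year 2: ⌊$183,683 × 200%/7⌋ = $52,480. Book value $131,203.
Year 3: ⌊$131,203 × 200%/7⌋ = $37,486. Book value $93,717.
Year 4: ⌊$93,717 × 200%/7⌋ = $26,776. Book value $66,941.
Year 5: ⌊$66,941 × 200%/7⌋ = $19,126. Book value $47,815.
Year 6: ⌊$47,815 × 200%/7⌋ = $13,661. Book value $34,154.
Accumulated through year 6 = $257,156 − $34,154 = $223,002.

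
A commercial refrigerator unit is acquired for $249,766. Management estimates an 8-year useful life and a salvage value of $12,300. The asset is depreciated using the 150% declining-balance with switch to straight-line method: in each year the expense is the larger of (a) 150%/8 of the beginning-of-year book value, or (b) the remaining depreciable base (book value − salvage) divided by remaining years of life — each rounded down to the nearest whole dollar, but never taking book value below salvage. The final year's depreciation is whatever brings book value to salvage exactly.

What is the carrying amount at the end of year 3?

Depreciable base = $249,766 − $12,300 = $237,466.
Year 1: DB = ⌊$249,766 × 150%/8⌋ = $46,831; SL = ⌊$237,466/8⌋ = $29,683 → take DB $46,831. Book value $202,935.
Year 2: DB = ⌊$202,935 × 150%/8⌋ = $38,050; SL = ⌊$190,635/7⌋ = $27,233 → take DB $38,050. Book value $164,885.
Year 3: DB = ⌊$164,885 × 150%/8⌋ = $30,915; SL = ⌊$152,585/6⌋ = $25,430 → take DB $30,915. Book value $133,970.

$133,970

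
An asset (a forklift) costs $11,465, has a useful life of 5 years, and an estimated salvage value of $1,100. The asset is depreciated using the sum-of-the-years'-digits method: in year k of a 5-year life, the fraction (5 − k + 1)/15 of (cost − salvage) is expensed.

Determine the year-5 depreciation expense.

Depreciable base = $11,465 − $1,100 = $10,365.
Sum of the years' digits = 5+4+3+2+1 = 15.
Year 1: $10,365 × 5/15 = $3,455. Book value $8,010.
Year 2: $10,365 × 4/15 = $2,764. Book value $5,246.
Year 3: $10,365 × 3/15 = $2,073. Book value $3,173.
Year 4: $10,365 × 2/15 = $1,382. Book value $1,791.
Year 5: $10,365 × 1/15 = $691. Book value $1,100.

$691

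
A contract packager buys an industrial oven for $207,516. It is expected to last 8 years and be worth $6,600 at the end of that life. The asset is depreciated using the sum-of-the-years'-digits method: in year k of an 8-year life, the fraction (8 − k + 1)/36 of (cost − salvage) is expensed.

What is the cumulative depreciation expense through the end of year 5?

Depreciable base = $207,516 − $6,600 = $200,916.
Sum of the years' digits = 8+7+6+5+4+3+2+1 = 36.
Year 1: $200,916 × 8/36 = $44,648. Book value $162,868.
Year 2: $200,916 × 7/36 = $39,067. Book value $123,801.
Year 3: $200,916 × 6/36 = $33,486. Book value $90,315.
Year 4: $200,916 × 5/36 = $27,905. Book value $62,410.
Year 5: $200,916 × 4/36 = $22,324. Book value $40,086.
Accumulated through year 5 = $207,516 − $40,086 = $167,430.

$167,430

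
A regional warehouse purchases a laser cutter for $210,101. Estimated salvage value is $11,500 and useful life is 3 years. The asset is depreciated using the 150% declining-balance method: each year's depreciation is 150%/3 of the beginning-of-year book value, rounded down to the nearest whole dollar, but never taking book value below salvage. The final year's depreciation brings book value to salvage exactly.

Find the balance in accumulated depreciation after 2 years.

$157,575

Depreciable base = $210,101 − $11,500 = $198,601.
Year 1: ⌊$210,101 × 150%/3⌋ = $105,050. Book value $105,051.
Year 2: ⌊$105,051 × 150%/3⌋ = $52,525. Book value $52,526.
Accumulated through year 2 = $210,101 − $52,526 = $157,575.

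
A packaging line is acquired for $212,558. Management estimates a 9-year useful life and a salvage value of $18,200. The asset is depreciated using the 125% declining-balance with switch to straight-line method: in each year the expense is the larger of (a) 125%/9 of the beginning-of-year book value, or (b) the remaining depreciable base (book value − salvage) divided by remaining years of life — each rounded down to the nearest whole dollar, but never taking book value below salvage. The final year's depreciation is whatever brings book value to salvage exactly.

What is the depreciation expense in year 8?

$19,588

Depreciable base = $212,558 − $18,200 = $194,358.
Year 1: DB = ⌊$212,558 × 125%/9⌋ = $29,521; SL = ⌊$194,358/9⌋ = $21,595 → take DB $29,521. Book value $183,037.
Year 2: DB = ⌊$183,037 × 125%/9⌋ = $25,421; SL = ⌊$164,837/8⌋ = $20,604 → take DB $25,421. Book value $157,616.
Year 3: DB = ⌊$157,616 × 125%/9⌋ = $21,891; SL = ⌊$139,416/7⌋ = $19,916 → take DB $21,891. Book value $135,725.
Year 4: DB = ⌊$135,725 × 125%/9⌋ = $18,850; SL = ⌊$117,525/6⌋ = $19,587 → take SL $19,587. Book value $116,138.
Year 5: DB = ⌊$116,138 × 125%/9⌋ = $16,130; SL = ⌊$97,938/5⌋ = $19,587 → take SL $19,587. Book value $96,551.
Year 6: DB = ⌊$96,551 × 125%/9⌋ = $13,409; SL = ⌊$78,351/4⌋ = $19,587 → take SL $19,587. Book value $76,964.
Year 7: DB = ⌊$76,964 × 125%/9⌋ = $10,689; SL = ⌊$58,764/3⌋ = $19,588 → take SL $19,588. Book value $57,376.
Year 8: DB = ⌊$57,376 × 125%/9⌋ = $7,968; SL = ⌊$39,176/2⌋ = $19,588 → take SL $19,588. Book value $37,788.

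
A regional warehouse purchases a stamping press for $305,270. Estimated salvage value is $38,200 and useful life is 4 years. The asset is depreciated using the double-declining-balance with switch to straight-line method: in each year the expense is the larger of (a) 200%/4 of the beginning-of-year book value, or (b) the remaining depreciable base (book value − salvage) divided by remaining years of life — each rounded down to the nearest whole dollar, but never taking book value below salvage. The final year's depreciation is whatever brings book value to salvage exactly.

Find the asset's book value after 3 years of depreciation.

Depreciable base = $305,270 − $38,200 = $267,070.
Year 1: DB = ⌊$305,270 × 200%/4⌋ = $152,635; SL = ⌊$267,070/4⌋ = $66,767 → take DB $152,635. Book value $152,635.
Year 2: DB = ⌊$152,635 × 200%/4⌋ = $76,317; SL = ⌊$114,435/3⌋ = $38,145 → take DB $76,317. Book value $76,318.
Year 3: DB = ⌊$76,318 × 200%/4⌋ = $38,159; SL = ⌊$38,118/2⌋ = $19,059 → take DB $38,159, capped at $38,118. Book value $38,200.

$38,200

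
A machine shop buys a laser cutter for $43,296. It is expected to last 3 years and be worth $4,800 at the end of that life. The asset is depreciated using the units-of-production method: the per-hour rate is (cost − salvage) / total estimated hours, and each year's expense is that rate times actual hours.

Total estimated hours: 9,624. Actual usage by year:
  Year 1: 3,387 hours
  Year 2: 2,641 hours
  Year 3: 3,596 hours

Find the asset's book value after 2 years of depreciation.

$19,184

Depreciable base = $43,296 − $4,800 = $38,496.
Rate = $38,496 / 9,624 hours = $4 per hour.
Year 1: 3,387 × $4 = $13,548. Book value $29,748.
Year 2: 2,641 × $4 = $10,564. Book value $19,184.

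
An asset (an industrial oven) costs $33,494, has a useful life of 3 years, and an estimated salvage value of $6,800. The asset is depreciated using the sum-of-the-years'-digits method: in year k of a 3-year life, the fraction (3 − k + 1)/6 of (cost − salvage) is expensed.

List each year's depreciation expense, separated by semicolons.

$13,347; $8,898; $4,449

Depreciable base = $33,494 − $6,800 = $26,694.
Sum of the years' digits = 3+2+1 = 6.
Year 1: $26,694 × 3/6 = $13,347. Book value $20,147.
Year 2: $26,694 × 2/6 = $8,898. Book value $11,249.
Year 3: $26,694 × 1/6 = $4,449. Book value $6,800.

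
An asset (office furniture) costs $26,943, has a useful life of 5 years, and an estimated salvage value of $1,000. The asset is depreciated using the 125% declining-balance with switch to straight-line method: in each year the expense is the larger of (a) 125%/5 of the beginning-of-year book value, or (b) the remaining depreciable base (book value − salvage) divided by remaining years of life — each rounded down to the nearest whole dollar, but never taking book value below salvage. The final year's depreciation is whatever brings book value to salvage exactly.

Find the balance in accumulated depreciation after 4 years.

Depreciable base = $26,943 − $1,000 = $25,943.
Year 1: DB = ⌊$26,943 × 125%/5⌋ = $6,735; SL = ⌊$25,943/5⌋ = $5,188 → take DB $6,735. Book value $20,208.
Year 2: DB = ⌊$20,208 × 125%/5⌋ = $5,052; SL = ⌊$19,208/4⌋ = $4,802 → take DB $5,052. Book value $15,156.
Year 3: DB = ⌊$15,156 × 125%/5⌋ = $3,789; SL = ⌊$14,156/3⌋ = $4,718 → take SL $4,718. Book value $10,438.
Year 4: DB = ⌊$10,438 × 125%/5⌋ = $2,609; SL = ⌊$9,438/2⌋ = $4,719 → take SL $4,719. Book value $5,719.
Accumulated through year 4 = $26,943 − $5,719 = $21,224.

$21,224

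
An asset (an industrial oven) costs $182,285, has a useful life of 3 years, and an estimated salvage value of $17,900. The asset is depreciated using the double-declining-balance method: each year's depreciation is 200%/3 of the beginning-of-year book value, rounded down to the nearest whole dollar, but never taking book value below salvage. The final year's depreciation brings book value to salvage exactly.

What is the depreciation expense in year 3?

Depreciable base = $182,285 − $17,900 = $164,385.
Year 1: ⌊$182,285 × 200%/3⌋ = $121,523. Book value $60,762.
Year 2: ⌊$60,762 × 200%/3⌋ = $40,508. Book value $20,254.
Year 3 (final): $20,254 − $17,900 = $2,354. Book value $17,900.

$2,354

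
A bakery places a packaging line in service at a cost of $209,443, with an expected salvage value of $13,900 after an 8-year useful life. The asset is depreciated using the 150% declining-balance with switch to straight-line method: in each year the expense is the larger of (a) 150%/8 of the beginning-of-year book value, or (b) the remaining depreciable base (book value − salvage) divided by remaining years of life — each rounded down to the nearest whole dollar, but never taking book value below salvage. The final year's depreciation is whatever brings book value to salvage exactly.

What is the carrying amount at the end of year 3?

Depreciable base = $209,443 − $13,900 = $195,543.
Year 1: DB = ⌊$209,443 × 150%/8⌋ = $39,270; SL = ⌊$195,543/8⌋ = $24,442 → take DB $39,270. Book value $170,173.
Year 2: DB = ⌊$170,173 × 150%/8⌋ = $31,907; SL = ⌊$156,273/7⌋ = $22,324 → take DB $31,907. Book value $138,266.
Year 3: DB = ⌊$138,266 × 150%/8⌋ = $25,924; SL = ⌊$124,366/6⌋ = $20,727 → take DB $25,924. Book value $112,342.

$112,342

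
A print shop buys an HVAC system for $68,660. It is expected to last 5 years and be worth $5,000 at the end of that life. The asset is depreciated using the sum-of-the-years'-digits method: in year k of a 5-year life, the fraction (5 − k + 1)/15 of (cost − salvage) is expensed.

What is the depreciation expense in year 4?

Depreciable base = $68,660 − $5,000 = $63,660.
Sum of the years' digits = 5+4+3+2+1 = 15.
Year 1: $63,660 × 5/15 = $21,220. Book value $47,440.
Year 2: $63,660 × 4/15 = $16,976. Book value $30,464.
Year 3: $63,660 × 3/15 = $12,732. Book value $17,732.
Year 4: $63,660 × 2/15 = $8,488. Book value $9,244.

$8,488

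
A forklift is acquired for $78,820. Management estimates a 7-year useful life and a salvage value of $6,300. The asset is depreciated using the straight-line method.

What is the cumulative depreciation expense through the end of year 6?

Depreciable base = $78,820 − $6,300 = $72,520.
Annual expense = $72,520 / 7 = $10,360.
End of year 1: book value $68,460.
End of year 2: book value $58,100.
End of year 3: book value $47,740.
End of year 4: book value $37,380.
End of year 5: book value $27,020.
End of year 6: book value $16,660.
Accumulated through year 6 = $78,820 − $16,660 = $62,160.

$62,160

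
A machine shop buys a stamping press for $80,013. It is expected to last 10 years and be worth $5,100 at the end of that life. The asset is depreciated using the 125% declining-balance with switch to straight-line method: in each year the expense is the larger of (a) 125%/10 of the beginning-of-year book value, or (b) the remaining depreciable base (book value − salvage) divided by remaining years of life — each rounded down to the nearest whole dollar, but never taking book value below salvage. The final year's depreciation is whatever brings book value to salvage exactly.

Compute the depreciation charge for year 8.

$6,929

Depreciable base = $80,013 − $5,100 = $74,913.
Year 1: DB = ⌊$80,013 × 125%/10⌋ = $10,001; SL = ⌊$74,913/10⌋ = $7,491 → take DB $10,001. Book value $70,012.
Year 2: DB = ⌊$70,012 × 125%/10⌋ = $8,751; SL = ⌊$64,912/9⌋ = $7,212 → take DB $8,751. Book value $61,261.
Year 3: DB = ⌊$61,261 × 125%/10⌋ = $7,657; SL = ⌊$56,161/8⌋ = $7,020 → take DB $7,657. Book value $53,604.
Year 4: DB = ⌊$53,604 × 125%/10⌋ = $6,700; SL = ⌊$48,504/7⌋ = $6,929 → take SL $6,929. Book value $46,675.
Year 5: DB = ⌊$46,675 × 125%/10⌋ = $5,834; SL = ⌊$41,575/6⌋ = $6,929 → take SL $6,929. Book value $39,746.
Year 6: DB = ⌊$39,746 × 125%/10⌋ = $4,968; SL = ⌊$34,646/5⌋ = $6,929 → take SL $6,929. Book value $32,817.
Year 7: DB = ⌊$32,817 × 125%/10⌋ = $4,102; SL = ⌊$27,717/4⌋ = $6,929 → take SL $6,929. Book value $25,888.
Year 8: DB = ⌊$25,888 × 125%/10⌋ = $3,236; SL = ⌊$20,788/3⌋ = $6,929 → take SL $6,929. Book value $18,959.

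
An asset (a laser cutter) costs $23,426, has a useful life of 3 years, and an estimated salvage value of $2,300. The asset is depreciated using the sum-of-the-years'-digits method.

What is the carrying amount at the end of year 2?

Depreciable base = $23,426 − $2,300 = $21,126.
Sum of the years' digits = 3+2+1 = 6.
Year 1: $21,126 × 3/6 = $10,563. Book value $12,863.
Year 2: $21,126 × 2/6 = $7,042. Book value $5,821.

$5,821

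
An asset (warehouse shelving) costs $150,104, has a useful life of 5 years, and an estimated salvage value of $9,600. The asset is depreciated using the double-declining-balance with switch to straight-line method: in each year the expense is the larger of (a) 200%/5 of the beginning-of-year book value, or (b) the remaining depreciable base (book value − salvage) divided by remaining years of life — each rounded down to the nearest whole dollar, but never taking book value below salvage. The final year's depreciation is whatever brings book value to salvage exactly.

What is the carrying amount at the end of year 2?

Depreciable base = $150,104 − $9,600 = $140,504.
Year 1: DB = ⌊$150,104 × 200%/5⌋ = $60,041; SL = ⌊$140,504/5⌋ = $28,100 → take DB $60,041. Book value $90,063.
Year 2: DB = ⌊$90,063 × 200%/5⌋ = $36,025; SL = ⌊$80,463/4⌋ = $20,115 → take DB $36,025. Book value $54,038.

$54,038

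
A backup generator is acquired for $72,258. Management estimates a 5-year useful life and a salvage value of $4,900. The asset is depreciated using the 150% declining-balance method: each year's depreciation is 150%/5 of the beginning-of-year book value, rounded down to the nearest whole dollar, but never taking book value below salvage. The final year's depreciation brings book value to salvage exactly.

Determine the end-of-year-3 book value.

$24,785

Depreciable base = $72,258 − $4,900 = $67,358.
Year 1: ⌊$72,258 × 150%/5⌋ = $21,677. Book value $50,581.
Year 2: ⌊$50,581 × 150%/5⌋ = $15,174. Book value $35,407.
Year 3: ⌊$35,407 × 150%/5⌋ = $10,622. Book value $24,785.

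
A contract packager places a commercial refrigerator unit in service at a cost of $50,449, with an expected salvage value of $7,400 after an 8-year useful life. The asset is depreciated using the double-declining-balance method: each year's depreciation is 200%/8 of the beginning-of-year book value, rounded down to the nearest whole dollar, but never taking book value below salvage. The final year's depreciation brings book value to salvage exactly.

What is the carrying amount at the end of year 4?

Depreciable base = $50,449 − $7,400 = $43,049.
Year 1: ⌊$50,449 × 200%/8⌋ = $12,612. Book value $37,837.
Year 2: ⌊$37,837 × 200%/8⌋ = $9,459. Book value $28,378.
Year 3: ⌊$28,378 × 200%/8⌋ = $7,094. Book value $21,284.
Year 4: ⌊$21,284 × 200%/8⌋ = $5,321. Book value $15,963.

$15,963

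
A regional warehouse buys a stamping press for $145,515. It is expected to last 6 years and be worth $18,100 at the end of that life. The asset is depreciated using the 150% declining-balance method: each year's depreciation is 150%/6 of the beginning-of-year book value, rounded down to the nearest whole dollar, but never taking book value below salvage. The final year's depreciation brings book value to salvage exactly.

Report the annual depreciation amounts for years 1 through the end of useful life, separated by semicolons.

Depreciable base = $145,515 − $18,100 = $127,415.
Year 1: ⌊$145,515 × 150%/6⌋ = $36,378. Book value $109,137.
Year 2: ⌊$109,137 × 150%/6⌋ = $27,284. Book value $81,853.
Year 3: ⌊$81,853 × 150%/6⌋ = $20,463. Book value $61,390.
Year 4: ⌊$61,390 × 150%/6⌋ = $15,347. Book value $46,043.
Year 5: ⌊$46,043 × 150%/6⌋ = $11,510. Book value $34,533.
Year 6 (final): $34,533 − $18,100 = $16,433. Book value $18,100.

$36,378; $27,284; $20,463; $15,347; $11,510; $16,433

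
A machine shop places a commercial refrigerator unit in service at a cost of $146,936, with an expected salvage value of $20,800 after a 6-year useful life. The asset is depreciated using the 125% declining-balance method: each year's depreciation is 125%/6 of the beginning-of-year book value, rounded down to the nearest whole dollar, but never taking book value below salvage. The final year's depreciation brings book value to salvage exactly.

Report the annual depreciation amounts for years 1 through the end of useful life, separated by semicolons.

$30,611; $24,234; $19,185; $15,188; $12,024; $24,894

Depreciable base = $146,936 − $20,800 = $126,136.
Year 1: ⌊$146,936 × 125%/6⌋ = $30,611. Book value $116,325.
Year 2: ⌊$116,325 × 125%/6⌋ = $24,234. Book value $92,091.
Year 3: ⌊$92,091 × 125%/6⌋ = $19,185. Book value $72,906.
Year 4: ⌊$72,906 × 125%/6⌋ = $15,188. Book value $57,718.
Year 5: ⌊$57,718 × 125%/6⌋ = $12,024. Book value $45,694.
Year 6 (final): $45,694 − $20,800 = $24,894. Book value $20,800.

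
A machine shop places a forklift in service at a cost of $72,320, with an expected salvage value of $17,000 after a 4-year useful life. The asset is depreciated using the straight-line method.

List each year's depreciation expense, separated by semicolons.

Depreciable base = $72,320 − $17,000 = $55,320.
Annual expense = $55,320 / 4 = $13,830.
End of year 1: book value $58,490.
End of year 2: book value $44,660.
End of year 3: book value $30,830.
End of year 4: book value $17,000.

$13,830; $13,830; $13,830; $13,830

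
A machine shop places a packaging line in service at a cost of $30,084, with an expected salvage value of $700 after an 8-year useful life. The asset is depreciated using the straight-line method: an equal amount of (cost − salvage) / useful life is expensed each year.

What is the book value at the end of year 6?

$8,046

Depreciable base = $30,084 − $700 = $29,384.
Annual expense = $29,384 / 8 = $3,673.
End of year 1: book value $26,411.
End of year 2: book value $22,738.
End of year 3: book value $19,065.
End of year 4: book value $15,392.
End of year 5: book value $11,719.
End of year 6: book value $8,046.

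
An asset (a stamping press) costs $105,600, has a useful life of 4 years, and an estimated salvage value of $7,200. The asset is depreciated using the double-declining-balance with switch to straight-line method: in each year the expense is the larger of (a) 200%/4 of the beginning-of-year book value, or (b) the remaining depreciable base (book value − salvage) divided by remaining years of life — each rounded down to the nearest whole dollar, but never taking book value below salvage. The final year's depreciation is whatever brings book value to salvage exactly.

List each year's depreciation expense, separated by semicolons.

Depreciable base = $105,600 − $7,200 = $98,400.
Year 1: DB = ⌊$105,600 × 200%/4⌋ = $52,800; SL = ⌊$98,400/4⌋ = $24,600 → take DB $52,800. Book value $52,800.
Year 2: DB = ⌊$52,800 × 200%/4⌋ = $26,400; SL = ⌊$45,600/3⌋ = $15,200 → take DB $26,400. Book value $26,400.
Year 3: DB = ⌊$26,400 × 200%/4⌋ = $13,200; SL = ⌊$19,200/2⌋ = $9,600 → take DB $13,200. Book value $13,200.
Year 4 (final): $13,200 − $7,200 = $6,000. Book value $7,200.

$52,800; $26,400; $13,200; $6,000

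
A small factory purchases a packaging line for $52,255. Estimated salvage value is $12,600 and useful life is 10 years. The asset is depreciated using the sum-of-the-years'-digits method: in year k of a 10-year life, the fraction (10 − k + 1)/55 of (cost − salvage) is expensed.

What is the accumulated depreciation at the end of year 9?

$38,934

Depreciable base = $52,255 − $12,600 = $39,655.
Sum of the years' digits = 10+9+8+7+6+5+4+3+2+1 = 55.
Year 1: $39,655 × 10/55 = $7,210. Book value $45,045.
Year 2: $39,655 × 9/55 = $6,489. Book value $38,556.
Year 3: $39,655 × 8/55 = $5,768. Book value $32,788.
Year 4: $39,655 × 7/55 = $5,047. Book value $27,741.
Year 5: $39,655 × 6/55 = $4,326. Book value $23,415.
Year 6: $39,655 × 5/55 = $3,605. Book value $19,810.
Year 7: $39,655 × 4/55 = $2,884. Book value $16,926.
Year 8: $39,655 × 3/55 = $2,163. Book value $14,763.
Year 9: $39,655 × 2/55 = $1,442. Book value $13,321.
Accumulated through year 9 = $52,255 − $13,321 = $38,934.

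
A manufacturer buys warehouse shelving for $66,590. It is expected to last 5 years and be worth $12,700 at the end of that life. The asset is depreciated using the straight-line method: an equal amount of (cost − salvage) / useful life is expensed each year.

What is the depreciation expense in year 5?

$10,778

Depreciable base = $66,590 − $12,700 = $53,890.
Annual expense = $53,890 / 5 = $10,778.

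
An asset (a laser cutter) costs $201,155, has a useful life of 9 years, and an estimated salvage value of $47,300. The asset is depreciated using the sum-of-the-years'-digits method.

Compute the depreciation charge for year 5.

$17,095

Depreciable base = $201,155 − $47,300 = $153,855.
Sum of the years' digits = 9+8+7+6+5+4+3+2+1 = 45.
Year 1: $153,855 × 9/45 = $30,771. Book value $170,384.
Year 2: $153,855 × 8/45 = $27,352. Book value $143,032.
Year 3: $153,855 × 7/45 = $23,933. Book value $119,099.
Year 4: $153,855 × 6/45 = $20,514. Book value $98,585.
Year 5: $153,855 × 5/45 = $17,095. Book value $81,490.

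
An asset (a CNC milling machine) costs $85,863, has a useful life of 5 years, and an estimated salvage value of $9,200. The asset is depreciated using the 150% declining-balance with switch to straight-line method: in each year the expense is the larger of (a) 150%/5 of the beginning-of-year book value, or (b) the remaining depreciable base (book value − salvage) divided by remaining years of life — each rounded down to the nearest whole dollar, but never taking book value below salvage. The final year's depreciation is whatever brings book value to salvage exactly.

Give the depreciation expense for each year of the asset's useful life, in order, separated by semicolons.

Depreciable base = $85,863 − $9,200 = $76,663.
Year 1: DB = ⌊$85,863 × 150%/5⌋ = $25,758; SL = ⌊$76,663/5⌋ = $15,332 → take DB $25,758. Book value $60,105.
Year 2: DB = ⌊$60,105 × 150%/5⌋ = $18,031; SL = ⌊$50,905/4⌋ = $12,726 → take DB $18,031. Book value $42,074.
Year 3: DB = ⌊$42,074 × 150%/5⌋ = $12,622; SL = ⌊$32,874/3⌋ = $10,958 → take DB $12,622. Book value $29,452.
Year 4: DB = ⌊$29,452 × 150%/5⌋ = $8,835; SL = ⌊$20,252/2⌋ = $10,126 → take SL $10,126. Book value $19,326.
Year 5 (final): $19,326 − $9,200 = $10,126. Book value $9,200.

$25,758; $18,031; $12,622; $10,126; $10,126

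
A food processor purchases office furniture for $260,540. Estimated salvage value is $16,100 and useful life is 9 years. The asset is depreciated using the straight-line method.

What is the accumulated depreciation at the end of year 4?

Depreciable base = $260,540 − $16,100 = $244,440.
Annual expense = $244,440 / 9 = $27,160.
End of year 1: book value $233,380.
End of year 2: book value $206,220.
End of year 3: book value $179,060.
End of year 4: book value $151,900.
Accumulated through year 4 = $260,540 − $151,900 = $108,640.

$108,640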